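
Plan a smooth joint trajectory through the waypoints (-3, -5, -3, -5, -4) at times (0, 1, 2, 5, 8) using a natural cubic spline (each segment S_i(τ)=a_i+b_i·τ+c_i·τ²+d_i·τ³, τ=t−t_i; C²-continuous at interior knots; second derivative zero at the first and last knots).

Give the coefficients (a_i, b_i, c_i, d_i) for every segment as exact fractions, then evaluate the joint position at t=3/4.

Δ: Δ0=-2, Δ1=2, Δ2=-2/3, Δ3=1/3
row 1: diag=4, rhs=24; c'=1/4, d'=6
row 2: denom=8−1·1/4=31/4; d'=(-16−1·6)/(31/4)=-88/31
row 3: denom=12−3·12/31=336/31; d'=(6−3·-88/31)/(336/31)=75/56
back: M3=75/56
back: M2=-88/31−12/31·75/56=-47/14
back: M1=6−1/4·-47/14=383/56
M: M0=0, M1=383/56, M2=-47/14, M3=75/56, M4=0
seg 0: a=-3, c=M0/2=0, d=(M1−M0)/(6·1)=383/336, b=Δ0−h0·(2M0+M1)/6=-1055/336
seg 1: a=-5, c=M1/2=383/112, d=(M2−M1)/(6·1)=-571/336, b=Δ1−h1·(2M1+M2)/6=47/168
seg 2: a=-3, c=M2/2=-47/28, d=(M3−M2)/(6·3)=263/1008, b=Δ2−h2·(2M2+M3)/6=97/48
seg 3: a=-5, c=M3/2=75/112, d=(M4−M3)/(6·3)=-25/336, b=Δ3−h3·(2M3+M4)/6=-169/168
t_q=3/4 → seg 0, τ=3/4; S=-3+-1055/336·τ+0·τ²+383/336·τ³=-4991/1024

  seg 0: a=-3 b=-1055/336 c=0 d=383/336
  seg 1: a=-5 b=47/168 c=383/112 d=-571/336
  seg 2: a=-3 b=97/48 c=-47/28 d=263/1008
  seg 3: a=-5 b=-169/168 c=75/112 d=-25/336
S(3/4) = -4991/1024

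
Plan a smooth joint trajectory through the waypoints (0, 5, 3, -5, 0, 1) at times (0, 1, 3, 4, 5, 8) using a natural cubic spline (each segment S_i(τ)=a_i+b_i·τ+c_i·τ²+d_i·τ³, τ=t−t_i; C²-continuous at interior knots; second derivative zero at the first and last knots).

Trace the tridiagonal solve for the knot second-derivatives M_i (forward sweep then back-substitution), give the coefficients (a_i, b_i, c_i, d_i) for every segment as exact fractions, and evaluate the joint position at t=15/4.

  seg 0: a=0 b=7705/1416 c=0 d=-625/1416
  seg 1: a=5 b=2915/708 c=-625/472 d=-437/708
  seg 2: a=3 b=-6079/708 c=-2373/472 d=7949/1416
  seg 3: a=-5 b=-2549/1416 c=697/59 d=-7099/1416
  seg 4: a=0 b=4805/708 c=-1523/472 d=1523/4248
S(15/4) = -117791/30208

Δ: Δ0=5, Δ1=-1, Δ2=-8, Δ3=5, Δ4=1/3
row 1: diag=6, rhs=-36; c'=1/3, d'=-6
row 2: denom=6−2·1/3=16/3; d'=(-42−2·-6)/(16/3)=-45/8
row 3: denom=4−1·3/16=61/16; d'=(78−1·-45/8)/(61/16)=1338/61
row 4: denom=8−1·16/61=472/61; d'=(-28−1·1338/61)/(472/61)=-1523/236
back: M4=-1523/236
back: M3=1338/61−16/61·-1523/236=1394/59
back: M2=-45/8−3/16·1394/59=-2373/236
back: M1=-6−1/3·-2373/236=-625/236
M: M0=0, M1=-625/236, M2=-2373/236, M3=1394/59, M4=-1523/236, M5=0
seg 0: a=0, c=M0/2=0, d=(M1−M0)/(6·1)=-625/1416, b=Δ0−h0·(2M0+M1)/6=7705/1416
seg 1: a=5, c=M1/2=-625/472, d=(M2−M1)/(6·2)=-437/708, b=Δ1−h1·(2M1+M2)/6=2915/708
seg 2: a=3, c=M2/2=-2373/472, d=(M3−M2)/(6·1)=7949/1416, b=Δ2−h2·(2M2+M3)/6=-6079/708
seg 3: a=-5, c=M3/2=697/59, d=(M4−M3)/(6·1)=-7099/1416, b=Δ3−h3·(2M3+M4)/6=-2549/1416
seg 4: a=0, c=M4/2=-1523/472, d=(M5−M4)/(6·3)=1523/4248, b=Δ4−h4·(2M4+M5)/6=4805/708
t_q=15/4 → seg 2, τ=3/4; S=3+-6079/708·τ+-2373/472·τ²+7949/1416·τ³=-117791/30208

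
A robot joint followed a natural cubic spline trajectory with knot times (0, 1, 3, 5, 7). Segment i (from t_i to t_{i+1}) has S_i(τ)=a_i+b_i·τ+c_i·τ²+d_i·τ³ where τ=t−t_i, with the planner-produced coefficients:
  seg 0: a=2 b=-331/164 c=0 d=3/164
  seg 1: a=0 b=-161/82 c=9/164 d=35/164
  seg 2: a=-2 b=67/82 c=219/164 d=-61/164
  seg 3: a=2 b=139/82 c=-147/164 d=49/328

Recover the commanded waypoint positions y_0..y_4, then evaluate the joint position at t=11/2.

y_0 = S_0(0) = a_0 = 2
y_1 = S_1(0) = a_1 = 0
y_2 = S_2(0) = a_2 = -2
y_3 = S_3(0) = a_3 = 2
y_4 = S_3(2) = 3
t_q=11/2 is in segment 3 (τ=1/2); S_3(τ)=6933/2624

y_0=2 y_1=0 y_2=-2 y_3=2 y_4=3
S(11/2) = 6933/2624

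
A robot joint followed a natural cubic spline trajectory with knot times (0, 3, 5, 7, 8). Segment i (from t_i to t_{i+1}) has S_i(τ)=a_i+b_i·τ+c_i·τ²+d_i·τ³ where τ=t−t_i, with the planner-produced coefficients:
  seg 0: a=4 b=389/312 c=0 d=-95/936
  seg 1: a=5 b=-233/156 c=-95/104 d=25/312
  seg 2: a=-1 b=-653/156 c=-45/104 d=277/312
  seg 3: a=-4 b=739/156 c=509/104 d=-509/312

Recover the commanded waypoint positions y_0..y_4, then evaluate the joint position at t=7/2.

y_0=4 y_1=5 y_2=-1 y_3=-4 y_4=4
S(7/2) = 3357/832

y_0 = S_0(0) = a_0 = 4
y_1 = S_1(0) = a_1 = 5
y_2 = S_2(0) = a_2 = -1
y_3 = S_3(0) = a_3 = -4
y_4 = S_3(1) = 4
t_q=7/2 is in segment 1 (τ=1/2); S_1(τ)=3357/832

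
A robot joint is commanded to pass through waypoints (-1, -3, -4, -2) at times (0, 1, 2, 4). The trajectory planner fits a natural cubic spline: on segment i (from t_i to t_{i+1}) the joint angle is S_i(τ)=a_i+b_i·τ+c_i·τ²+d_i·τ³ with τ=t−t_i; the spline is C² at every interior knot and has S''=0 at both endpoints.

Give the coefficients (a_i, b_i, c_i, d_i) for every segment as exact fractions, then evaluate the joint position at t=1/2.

Δ: Δ0=-2, Δ1=-1, Δ2=1
row 1: diag=4, rhs=6; c'=1/4, d'=3/2
row 2: denom=6−1·1/4=23/4; d'=(12−1·3/2)/(23/4)=42/23
back: M2=42/23
back: M1=3/2−1/4·42/23=24/23
M: M0=0, M1=24/23, M2=42/23, M3=0
seg 0: a=-1, c=M0/2=0, d=(M1−M0)/(6·1)=4/23, b=Δ0−h0·(2M0+M1)/6=-50/23
seg 1: a=-3, c=M1/2=12/23, d=(M2−M1)/(6·1)=3/23, b=Δ1−h1·(2M1+M2)/6=-38/23
seg 2: a=-4, c=M2/2=21/23, d=(M3−M2)/(6·2)=-7/46, b=Δ2−h2·(2M2+M3)/6=-5/23
t_q=1/2 → seg 0, τ=1/2; S=-1+-50/23·τ+0·τ²+4/23·τ³=-95/46

  seg 0: a=-1 b=-50/23 c=0 d=4/23
  seg 1: a=-3 b=-38/23 c=12/23 d=3/23
  seg 2: a=-4 b=-5/23 c=21/23 d=-7/46
S(1/2) = -95/46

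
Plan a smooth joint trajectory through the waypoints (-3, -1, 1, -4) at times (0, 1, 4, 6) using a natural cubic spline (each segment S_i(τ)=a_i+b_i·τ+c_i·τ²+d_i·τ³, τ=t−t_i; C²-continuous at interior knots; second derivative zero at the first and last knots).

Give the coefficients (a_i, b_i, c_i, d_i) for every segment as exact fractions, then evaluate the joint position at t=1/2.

Δ: Δ0=2, Δ1=2/3, Δ2=-5/2
row 1: diag=8, rhs=-8; c'=3/8, d'=-1
row 2: denom=10−3·3/8=71/8; d'=(-19−3·-1)/(71/8)=-128/71
back: M2=-128/71
back: M1=-1−3/8·-128/71=-23/71
M: M0=0, M1=-23/71, M2=-128/71, M3=0
seg 0: a=-3, c=M0/2=0, d=(M1−M0)/(6·1)=-23/426, b=Δ0−h0·(2M0+M1)/6=875/426
seg 1: a=-1, c=M1/2=-23/142, d=(M2−M1)/(6·3)=-35/426, b=Δ1−h1·(2M1+M2)/6=403/213
seg 2: a=1, c=M2/2=-64/71, d=(M3−M2)/(6·2)=32/213, b=Δ2−h2·(2M2+M3)/6=-553/426
t_q=1/2 → seg 0, τ=1/2; S=-3+875/426·τ+0·τ²+-23/426·τ³=-2249/1136

  seg 0: a=-3 b=875/426 c=0 d=-23/426
  seg 1: a=-1 b=403/213 c=-23/142 d=-35/426
  seg 2: a=1 b=-553/426 c=-64/71 d=32/213
S(1/2) = -2249/1136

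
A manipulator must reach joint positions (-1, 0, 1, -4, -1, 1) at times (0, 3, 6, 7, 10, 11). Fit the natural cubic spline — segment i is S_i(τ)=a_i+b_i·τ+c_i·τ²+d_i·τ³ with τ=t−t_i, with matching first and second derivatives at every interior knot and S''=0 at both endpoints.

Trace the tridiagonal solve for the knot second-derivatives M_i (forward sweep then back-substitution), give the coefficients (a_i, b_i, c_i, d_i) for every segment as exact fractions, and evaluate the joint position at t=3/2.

Δ: Δ0=1/3, Δ1=1/3, Δ2=-5, Δ3=1, Δ4=2
row 1: diag=12, rhs=0; c'=1/4, d'=0
row 2: denom=8−3·1/4=29/4; d'=(-32−3·0)/(29/4)=-128/29
row 3: denom=8−1·4/29=228/29; d'=(36−1·-128/29)/(228/29)=293/57
row 4: denom=8−3·29/76=521/76; d'=(6−3·293/57)/(521/76)=-716/521
back: M4=-716/521
back: M3=293/57−29/76·-716/521=8854/1563
back: M2=-128/29−4/29·8854/1563=-8120/1563
back: M1=0−1/4·-8120/1563=2030/1563
M: M0=0, M1=2030/1563, M2=-8120/1563, M3=8854/1563, M4=-716/521, M5=0
seg 0: a=-1, c=M0/2=0, d=(M1−M0)/(6·3)=1015/14067, b=Δ0−h0·(2M0+M1)/6=-494/1563
seg 1: a=0, c=M1/2=1015/1563, d=(M2−M1)/(6·3)=-5075/14067, b=Δ1−h1·(2M1+M2)/6=2551/1563
seg 2: a=1, c=M2/2=-4060/1563, d=(M3−M2)/(6·1)=943/521, b=Δ2−h2·(2M2+M3)/6=-6584/1563
seg 3: a=-4, c=M3/2=4427/1563, d=(M4−M3)/(6·3)=-5501/14067, b=Δ3−h3·(2M3+M4)/6=-6217/1563
seg 4: a=-1, c=M4/2=-358/521, d=(M5−M4)/(6·1)=358/1563, b=Δ4−h4·(2M4+M5)/6=3842/1563
t_q=3/2 → seg 0, τ=3/2; S=-1+-494/1563·τ+0·τ²+1015/14067·τ³=-5129/4168

  seg 0: a=-1 b=-494/1563 c=0 d=1015/14067
  seg 1: a=0 b=2551/1563 c=1015/1563 d=-5075/14067
  seg 2: a=1 b=-6584/1563 c=-4060/1563 d=943/521
  seg 3: a=-4 b=-6217/1563 c=4427/1563 d=-5501/14067
  seg 4: a=-1 b=3842/1563 c=-358/521 d=358/1563
S(3/2) = -5129/4168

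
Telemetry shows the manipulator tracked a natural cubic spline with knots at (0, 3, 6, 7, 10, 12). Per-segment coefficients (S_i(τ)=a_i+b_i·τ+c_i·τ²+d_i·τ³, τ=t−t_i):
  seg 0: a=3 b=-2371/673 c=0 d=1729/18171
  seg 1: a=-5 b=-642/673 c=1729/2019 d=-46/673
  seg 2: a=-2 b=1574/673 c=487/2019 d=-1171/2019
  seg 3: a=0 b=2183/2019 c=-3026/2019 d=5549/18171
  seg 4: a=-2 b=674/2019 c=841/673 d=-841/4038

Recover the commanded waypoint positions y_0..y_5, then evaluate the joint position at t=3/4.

y_0 = S_0(0) = a_0 = 3
y_1 = S_1(0) = a_1 = -5
y_2 = S_2(0) = a_2 = -2
y_3 = S_3(0) = a_3 = 0
y_4 = S_4(0) = a_4 = -2
y_5 = S_4(2) = 2
t_q=3/4 is in segment 0 (τ=3/4); S_0(τ)=17137/43072

y_0=3 y_1=-5 y_2=-2 y_3=0 y_4=-2 y_5=2
S(3/4) = 17137/43072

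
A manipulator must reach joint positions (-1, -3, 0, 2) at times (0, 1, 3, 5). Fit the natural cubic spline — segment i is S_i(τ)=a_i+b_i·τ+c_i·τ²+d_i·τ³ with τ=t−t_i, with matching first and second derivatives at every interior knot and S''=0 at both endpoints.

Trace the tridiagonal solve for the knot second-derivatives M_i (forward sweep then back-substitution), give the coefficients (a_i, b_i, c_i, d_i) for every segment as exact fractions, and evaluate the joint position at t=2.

  seg 0: a=-1 b=-117/44 c=0 d=29/44
  seg 1: a=-3 b=-15/22 c=87/44 d=-39/88
  seg 2: a=0 b=21/11 c=-15/22 d=5/44
S(2) = -189/88

Δ: Δ0=-2, Δ1=3/2, Δ2=1
row 1: diag=6, rhs=21; c'=1/3, d'=7/2
row 2: denom=8−2·1/3=22/3; d'=(-3−2·7/2)/(22/3)=-15/11
back: M2=-15/11
back: M1=7/2−1/3·-15/11=87/22
M: M0=0, M1=87/22, M2=-15/11, M3=0
seg 0: a=-1, c=M0/2=0, d=(M1−M0)/(6·1)=29/44, b=Δ0−h0·(2M0+M1)/6=-117/44
seg 1: a=-3, c=M1/2=87/44, d=(M2−M1)/(6·2)=-39/88, b=Δ1−h1·(2M1+M2)/6=-15/22
seg 2: a=0, c=M2/2=-15/22, d=(M3−M2)/(6·2)=5/44, b=Δ2−h2·(2M2+M3)/6=21/11
t_q=2 → seg 1, τ=1; S=-3+-15/22·τ+87/44·τ²+-39/88·τ³=-189/88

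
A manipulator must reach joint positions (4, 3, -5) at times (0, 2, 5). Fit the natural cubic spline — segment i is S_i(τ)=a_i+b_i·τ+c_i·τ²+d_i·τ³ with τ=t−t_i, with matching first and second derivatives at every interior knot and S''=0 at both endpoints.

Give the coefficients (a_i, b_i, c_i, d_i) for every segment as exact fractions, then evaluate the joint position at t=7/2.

  seg 0: a=4 b=-1/15 c=0 d=-13/120
  seg 1: a=3 b=-41/30 c=-13/20 d=13/180
S(7/2) = -43/160

Δ: Δ0=-1/2, Δ1=-8/3
row 1: diag=10, rhs=-13; c'=3/10, d'=-13/10
back: M1=-13/10
M: M0=0, M1=-13/10, M2=0
seg 0: a=4, c=M0/2=0, d=(M1−M0)/(6·2)=-13/120, b=Δ0−h0·(2M0+M1)/6=-1/15
seg 1: a=3, c=M1/2=-13/20, d=(M2−M1)/(6·3)=13/180, b=Δ1−h1·(2M1+M2)/6=-41/30
t_q=7/2 → seg 1, τ=3/2; S=3+-41/30·τ+-13/20·τ²+13/180·τ³=-43/160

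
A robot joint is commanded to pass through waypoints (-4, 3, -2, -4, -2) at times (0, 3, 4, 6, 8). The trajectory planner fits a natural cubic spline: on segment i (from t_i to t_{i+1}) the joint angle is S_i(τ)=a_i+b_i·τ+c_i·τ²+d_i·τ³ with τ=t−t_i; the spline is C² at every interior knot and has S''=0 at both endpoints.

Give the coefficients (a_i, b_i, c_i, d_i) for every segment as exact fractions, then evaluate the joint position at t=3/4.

  seg 0: a=-4 b=1391/258 c=0 d=-263/774
  seg 1: a=3 b=-488/129 c=-263/86 d=475/258
  seg 2: a=-2 b=-1129/258 c=106/43 d=-401/1032
  seg 3: a=-4 b=106/129 c=23/172 d=-23/1032
S(3/4) = -549/5504

Δ: Δ0=7/3, Δ1=-5, Δ2=-1, Δ3=1
row 1: diag=8, rhs=-44; c'=1/8, d'=-11/2
row 2: denom=6−1·1/8=47/8; d'=(24−1·-11/2)/(47/8)=236/47
row 3: denom=8−2·16/47=344/47; d'=(12−2·236/47)/(344/47)=23/86
back: M3=23/86
back: M2=236/47−16/47·23/86=212/43
back: M1=-11/2−1/8·212/43=-263/43
M: M0=0, M1=-263/43, M2=212/43, M3=23/86, M4=0
seg 0: a=-4, c=M0/2=0, d=(M1−M0)/(6·3)=-263/774, b=Δ0−h0·(2M0+M1)/6=1391/258
seg 1: a=3, c=M1/2=-263/86, d=(M2−M1)/(6·1)=475/258, b=Δ1−h1·(2M1+M2)/6=-488/129
seg 2: a=-2, c=M2/2=106/43, d=(M3−M2)/(6·2)=-401/1032, b=Δ2−h2·(2M2+M3)/6=-1129/258
seg 3: a=-4, c=M3/2=23/172, d=(M4−M3)/(6·2)=-23/1032, b=Δ3−h3·(2M3+M4)/6=106/129
t_q=3/4 → seg 0, τ=3/4; S=-4+1391/258·τ+0·τ²+-263/774·τ³=-549/5504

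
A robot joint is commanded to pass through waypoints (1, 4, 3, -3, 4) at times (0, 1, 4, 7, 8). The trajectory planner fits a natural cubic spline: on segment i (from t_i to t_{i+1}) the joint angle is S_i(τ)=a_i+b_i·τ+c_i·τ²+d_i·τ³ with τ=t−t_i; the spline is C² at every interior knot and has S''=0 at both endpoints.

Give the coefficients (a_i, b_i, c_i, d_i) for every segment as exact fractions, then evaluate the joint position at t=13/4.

Δ: Δ0=3, Δ1=-1/3, Δ2=-2, Δ3=7
row 1: diag=8, rhs=-20; c'=3/8, d'=-5/2
row 2: denom=12−3·3/8=87/8; d'=(-10−3·-5/2)/(87/8)=-20/87
row 3: denom=8−3·8/29=208/29; d'=(54−3·-20/87)/(208/29)=61/8
back: M3=61/8
back: M2=-20/87−8/29·61/8=-7/3
back: M1=-5/2−3/8·-7/3=-13/8
M: M0=0, M1=-13/8, M2=-7/3, M3=61/8, M4=0
seg 0: a=1, c=M0/2=0, d=(M1−M0)/(6·1)=-13/48, b=Δ0−h0·(2M0+M1)/6=157/48
seg 1: a=4, c=M1/2=-13/16, d=(M2−M1)/(6·3)=-17/432, b=Δ1−h1·(2M1+M2)/6=59/24
seg 2: a=3, c=M2/2=-7/6, d=(M3−M2)/(6·3)=239/432, b=Δ2−h2·(2M2+M3)/6=-167/48
seg 3: a=-3, c=M3/2=61/16, d=(M4−M3)/(6·1)=-61/48, b=Δ3−h3·(2M3+M4)/6=107/24
t_q=13/4 → seg 1, τ=9/4; S=4+59/24·τ+-13/16·τ²+-17/432·τ³=5089/1024

  seg 0: a=1 b=157/48 c=0 d=-13/48
  seg 1: a=4 b=59/24 c=-13/16 d=-17/432
  seg 2: a=3 b=-167/48 c=-7/6 d=239/432
  seg 3: a=-3 b=107/24 c=61/16 d=-61/48
S(13/4) = 5089/1024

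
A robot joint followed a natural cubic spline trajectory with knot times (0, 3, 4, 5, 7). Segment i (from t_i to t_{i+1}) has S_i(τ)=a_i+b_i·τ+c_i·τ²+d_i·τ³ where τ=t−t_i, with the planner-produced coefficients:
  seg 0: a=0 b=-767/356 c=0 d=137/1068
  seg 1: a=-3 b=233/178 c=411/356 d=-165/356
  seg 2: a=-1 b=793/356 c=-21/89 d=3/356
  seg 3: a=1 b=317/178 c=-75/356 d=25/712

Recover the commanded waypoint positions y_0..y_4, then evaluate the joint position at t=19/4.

y_0 = S_0(0) = a_0 = 0
y_1 = S_1(0) = a_1 = -3
y_2 = S_2(0) = a_2 = -1
y_3 = S_3(0) = a_3 = 1
y_4 = S_3(2) = 4
t_q=19/4 is in segment 2 (τ=3/4); S_2(τ)=12337/22784

y_0=0 y_1=-3 y_2=-1 y_3=1 y_4=4
S(19/4) = 12337/22784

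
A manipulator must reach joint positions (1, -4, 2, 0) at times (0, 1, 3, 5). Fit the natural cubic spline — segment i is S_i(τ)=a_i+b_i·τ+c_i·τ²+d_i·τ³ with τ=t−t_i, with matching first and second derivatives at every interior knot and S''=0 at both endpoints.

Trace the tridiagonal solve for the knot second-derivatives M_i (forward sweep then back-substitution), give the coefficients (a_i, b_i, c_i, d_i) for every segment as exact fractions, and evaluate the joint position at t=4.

  seg 0: a=1 b=-73/11 c=0 d=18/11
  seg 1: a=-4 b=-19/11 c=54/11 d=-14/11
  seg 2: a=2 b=29/11 c=-30/11 d=5/11
S(4) = 26/11

Δ: Δ0=-5, Δ1=3, Δ2=-1
row 1: diag=6, rhs=48; c'=1/3, d'=8
row 2: denom=8−2·1/3=22/3; d'=(-24−2·8)/(22/3)=-60/11
back: M2=-60/11
back: M1=8−1/3·-60/11=108/11
M: M0=0, M1=108/11, M2=-60/11, M3=0
seg 0: a=1, c=M0/2=0, d=(M1−M0)/(6·1)=18/11, b=Δ0−h0·(2M0+M1)/6=-73/11
seg 1: a=-4, c=M1/2=54/11, d=(M2−M1)/(6·2)=-14/11, b=Δ1−h1·(2M1+M2)/6=-19/11
seg 2: a=2, c=M2/2=-30/11, d=(M3−M2)/(6·2)=5/11, b=Δ2−h2·(2M2+M3)/6=29/11
t_q=4 → seg 2, τ=1; S=2+29/11·τ+-30/11·τ²+5/11·τ³=26/11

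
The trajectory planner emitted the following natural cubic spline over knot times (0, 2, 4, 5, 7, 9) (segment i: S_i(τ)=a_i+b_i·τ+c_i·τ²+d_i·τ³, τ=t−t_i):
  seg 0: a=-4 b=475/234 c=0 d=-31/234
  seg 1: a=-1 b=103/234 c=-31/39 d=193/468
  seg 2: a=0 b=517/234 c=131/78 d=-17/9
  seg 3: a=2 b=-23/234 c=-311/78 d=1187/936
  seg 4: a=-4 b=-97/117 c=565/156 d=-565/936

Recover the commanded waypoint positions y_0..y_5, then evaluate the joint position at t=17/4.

y_0 = S_0(0) = a_0 = -4
y_1 = S_1(0) = a_1 = -1
y_2 = S_2(0) = a_2 = 0
y_3 = S_3(0) = a_3 = 2
y_4 = S_4(0) = a_4 = -4
y_5 = S_4(2) = 4
t_q=17/4 is in segment 2 (τ=1/4); S_2(τ)=1567/2496

y_0=-4 y_1=-1 y_2=0 y_3=2 y_4=-4 y_5=4
S(17/4) = 1567/2496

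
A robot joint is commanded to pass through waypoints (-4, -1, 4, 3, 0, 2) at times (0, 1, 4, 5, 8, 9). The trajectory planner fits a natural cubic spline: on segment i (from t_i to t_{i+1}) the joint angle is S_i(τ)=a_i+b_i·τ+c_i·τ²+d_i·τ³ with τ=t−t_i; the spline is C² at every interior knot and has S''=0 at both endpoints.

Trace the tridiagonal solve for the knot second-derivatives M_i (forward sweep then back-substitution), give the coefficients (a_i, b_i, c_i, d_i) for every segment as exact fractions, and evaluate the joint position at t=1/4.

Δ: Δ0=3, Δ1=5/3, Δ2=-1, Δ3=-1, Δ4=2
row 1: diag=8, rhs=-8; c'=3/8, d'=-1
row 2: denom=8−3·3/8=55/8; d'=(-16−3·-1)/(55/8)=-104/55
row 3: denom=8−1·8/55=432/55; d'=(0−1·-104/55)/(432/55)=13/54
row 4: denom=8−3·55/144=329/48; d'=(18−3·13/54)/(329/48)=2488/987
back: M4=2488/987
back: M3=13/54−55/144·2488/987=-2138/2961
back: M2=-104/55−8/55·-2138/2961=-5288/2961
back: M1=-1−3/8·-5288/2961=-326/987
M: M0=0, M1=-326/987, M2=-5288/2961, M3=-2138/2961, M4=2488/987, M5=0
seg 0: a=-4, c=M0/2=0, d=(M1−M0)/(6·1)=-163/2961, b=Δ0−h0·(2M0+M1)/6=9046/2961
seg 1: a=-1, c=M1/2=-163/987, d=(M2−M1)/(6·3)=-2155/26649, b=Δ1−h1·(2M1+M2)/6=8557/2961
seg 2: a=4, c=M2/2=-2644/2961, d=(M3−M2)/(6·1)=25/141, b=Δ2−h2·(2M2+M3)/6=-842/2961
seg 3: a=3, c=M3/2=-1069/2961, d=(M4−M3)/(6·3)=4801/26649, b=Δ3−h3·(2M3+M4)/6=-4555/2961
seg 4: a=0, c=M4/2=1244/987, d=(M5−M4)/(6·1)=-1244/2961, b=Δ4−h4·(2M4+M5)/6=3434/2961
t_q=1/4 → seg 0, τ=1/4; S=-4+9046/2961·τ+0·τ²+-163/2961·τ³=-204481/63168

  seg 0: a=-4 b=9046/2961 c=0 d=-163/2961
  seg 1: a=-1 b=8557/2961 c=-163/987 d=-2155/26649
  seg 2: a=4 b=-842/2961 c=-2644/2961 d=25/141
  seg 3: a=3 b=-4555/2961 c=-1069/2961 d=4801/26649
  seg 4: a=0 b=3434/2961 c=1244/987 d=-1244/2961
S(1/4) = -204481/63168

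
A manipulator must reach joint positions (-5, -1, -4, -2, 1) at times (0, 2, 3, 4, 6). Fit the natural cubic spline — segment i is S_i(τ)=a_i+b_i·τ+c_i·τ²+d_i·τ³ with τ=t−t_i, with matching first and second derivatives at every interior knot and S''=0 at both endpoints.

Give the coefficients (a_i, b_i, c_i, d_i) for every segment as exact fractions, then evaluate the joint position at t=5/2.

  seg 0: a=-5 b=185/44 c=0 d=-97/176
  seg 1: a=-1 b=-53/22 c=-291/88 d=239/88
  seg 2: a=-4 b=-7/8 c=213/44 d=-173/88
  seg 3: a=-2 b=32/11 c=-93/88 d=31/176
S(5/2) = -1895/704

Δ: Δ0=2, Δ1=-3, Δ2=2, Δ3=3/2
row 1: diag=6, rhs=-30; c'=1/6, d'=-5
row 2: denom=4−1·1/6=23/6; d'=(30−1·-5)/(23/6)=210/23
row 3: denom=6−1·6/23=132/23; d'=(-3−1·210/23)/(132/23)=-93/44
back: M3=-93/44
back: M2=210/23−6/23·-93/44=213/22
back: M1=-5−1/6·213/22=-291/44
M: M0=0, M1=-291/44, M2=213/22, M3=-93/44, M4=0
seg 0: a=-5, c=M0/2=0, d=(M1−M0)/(6·2)=-97/176, b=Δ0−h0·(2M0+M1)/6=185/44
seg 1: a=-1, c=M1/2=-291/88, d=(M2−M1)/(6·1)=239/88, b=Δ1−h1·(2M1+M2)/6=-53/22
seg 2: a=-4, c=M2/2=213/44, d=(M3−M2)/(6·1)=-173/88, b=Δ2−h2·(2M2+M3)/6=-7/8
seg 3: a=-2, c=M3/2=-93/88, d=(M4−M3)/(6·2)=31/176, b=Δ3−h3·(2M3+M4)/6=32/11
t_q=5/2 → seg 1, τ=1/2; S=-1+-53/22·τ+-291/88·τ²+239/88·τ³=-1895/704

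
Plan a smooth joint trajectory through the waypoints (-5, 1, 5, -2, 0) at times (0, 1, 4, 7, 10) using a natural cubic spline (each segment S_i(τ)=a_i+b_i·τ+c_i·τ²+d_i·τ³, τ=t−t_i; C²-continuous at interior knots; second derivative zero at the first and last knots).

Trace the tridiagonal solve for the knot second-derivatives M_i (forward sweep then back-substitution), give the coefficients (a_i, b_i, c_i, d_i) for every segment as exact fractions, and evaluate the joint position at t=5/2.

  seg 0: a=-5 b=2101/324 c=0 d=-157/324
  seg 1: a=1 b=815/162 c=-157/108 d=215/2916
  seg 2: a=5 b=-551/324 c=-64/81 d=563/2916
  seg 3: a=-2 b=-199/162 c=307/324 d=-307/2916
S(5/2) = 1591/288

Δ: Δ0=6, Δ1=4/3, Δ2=-7/3, Δ3=2/3
row 1: diag=8, rhs=-28; c'=3/8, d'=-7/2
row 2: denom=12−3·3/8=87/8; d'=(-22−3·-7/2)/(87/8)=-92/87
row 3: denom=12−3·8/29=324/29; d'=(18−3·-92/87)/(324/29)=307/162
back: M3=307/162
back: M2=-92/87−8/29·307/162=-128/81
back: M1=-7/2−3/8·-128/81=-157/54
M: M0=0, M1=-157/54, M2=-128/81, M3=307/162, M4=0
seg 0: a=-5, c=M0/2=0, d=(M1−M0)/(6·1)=-157/324, b=Δ0−h0·(2M0+M1)/6=2101/324
seg 1: a=1, c=M1/2=-157/108, d=(M2−M1)/(6·3)=215/2916, b=Δ1−h1·(2M1+M2)/6=815/162
seg 2: a=5, c=M2/2=-64/81, d=(M3−M2)/(6·3)=563/2916, b=Δ2−h2·(2M2+M3)/6=-551/324
seg 3: a=-2, c=M3/2=307/324, d=(M4−M3)/(6·3)=-307/2916, b=Δ3−h3·(2M3+M4)/6=-199/162
t_q=5/2 → seg 1, τ=3/2; S=1+815/162·τ+-157/108·τ²+215/2916·τ³=1591/288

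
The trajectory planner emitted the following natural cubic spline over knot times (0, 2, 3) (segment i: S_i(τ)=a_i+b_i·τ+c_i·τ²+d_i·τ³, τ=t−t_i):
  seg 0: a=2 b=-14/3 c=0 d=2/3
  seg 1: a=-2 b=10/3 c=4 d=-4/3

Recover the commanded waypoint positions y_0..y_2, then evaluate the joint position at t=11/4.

y_0 = S_0(0) = a_0 = 2
y_1 = S_1(0) = a_1 = -2
y_2 = S_1(1) = 4
t_q=11/4 is in segment 1 (τ=3/4); S_1(τ)=35/16

y_0=2 y_1=-2 y_2=4
S(11/4) = 35/16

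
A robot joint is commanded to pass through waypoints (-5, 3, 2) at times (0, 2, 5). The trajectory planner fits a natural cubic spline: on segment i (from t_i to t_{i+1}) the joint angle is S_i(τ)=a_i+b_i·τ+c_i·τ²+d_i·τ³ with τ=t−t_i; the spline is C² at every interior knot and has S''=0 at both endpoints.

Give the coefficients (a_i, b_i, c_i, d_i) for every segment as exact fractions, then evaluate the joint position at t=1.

Δ: Δ0=4, Δ1=-1/3
row 1: diag=10, rhs=-26; c'=3/10, d'=-13/5
back: M1=-13/5
M: M0=0, M1=-13/5, M2=0
seg 0: a=-5, c=M0/2=0, d=(M1−M0)/(6·2)=-13/60, b=Δ0−h0·(2M0+M1)/6=73/15
seg 1: a=3, c=M1/2=-13/10, d=(M2−M1)/(6·3)=13/90, b=Δ1−h1·(2M1+M2)/6=34/15
t_q=1 → seg 0, τ=1; S=-5+73/15·τ+0·τ²+-13/60·τ³=-7/20

  seg 0: a=-5 b=73/15 c=0 d=-13/60
  seg 1: a=3 b=34/15 c=-13/10 d=13/90
S(1) = -7/20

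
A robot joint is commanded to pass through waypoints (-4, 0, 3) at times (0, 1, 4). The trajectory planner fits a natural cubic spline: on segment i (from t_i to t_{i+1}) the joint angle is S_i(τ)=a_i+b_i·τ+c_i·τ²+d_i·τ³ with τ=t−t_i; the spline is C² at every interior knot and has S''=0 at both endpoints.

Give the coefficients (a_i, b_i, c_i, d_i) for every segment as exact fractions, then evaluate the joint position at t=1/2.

Δ: Δ0=4, Δ1=1
row 1: diag=8, rhs=-18; c'=3/8, d'=-9/4
back: M1=-9/4
M: M0=0, M1=-9/4, M2=0
seg 0: a=-4, c=M0/2=0, d=(M1−M0)/(6·1)=-3/8, b=Δ0−h0·(2M0+M1)/6=35/8
seg 1: a=0, c=M1/2=-9/8, d=(M2−M1)/(6·3)=1/8, b=Δ1−h1·(2M1+M2)/6=13/4
t_q=1/2 → seg 0, τ=1/2; S=-4+35/8·τ+0·τ²+-3/8·τ³=-119/64

  seg 0: a=-4 b=35/8 c=0 d=-3/8
  seg 1: a=0 b=13/4 c=-9/8 d=1/8
S(1/2) = -119/64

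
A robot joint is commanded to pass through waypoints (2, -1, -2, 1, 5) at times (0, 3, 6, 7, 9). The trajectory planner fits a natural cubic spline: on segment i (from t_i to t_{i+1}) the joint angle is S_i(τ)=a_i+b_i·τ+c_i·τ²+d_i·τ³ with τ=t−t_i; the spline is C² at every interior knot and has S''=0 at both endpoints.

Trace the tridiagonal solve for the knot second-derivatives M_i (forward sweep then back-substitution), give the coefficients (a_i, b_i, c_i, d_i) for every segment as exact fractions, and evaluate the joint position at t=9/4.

Δ: Δ0=-1, Δ1=-1/3, Δ2=3, Δ3=2
row 1: diag=12, rhs=4; c'=1/4, d'=1/3
row 2: denom=8−3·1/4=29/4; d'=(20−3·1/3)/(29/4)=76/29
row 3: denom=6−1·4/29=170/29; d'=(-6−1·76/29)/(170/29)=-25/17
back: M3=-25/17
back: M2=76/29−4/29·-25/17=48/17
back: M1=1/3−1/4·48/17=-19/51
M: M0=0, M1=-19/51, M2=48/17, M3=-25/17, M4=0
seg 0: a=2, c=M0/2=0, d=(M1−M0)/(6·3)=-19/918, b=Δ0−h0·(2M0+M1)/6=-83/102
seg 1: a=-1, c=M1/2=-19/102, d=(M2−M1)/(6·3)=163/918, b=Δ1−h1·(2M1+M2)/6=-70/51
seg 2: a=-2, c=M2/2=24/17, d=(M3−M2)/(6·1)=-73/102, b=Δ2−h2·(2M2+M3)/6=235/102
seg 3: a=1, c=M3/2=-25/34, d=(M4−M3)/(6·2)=25/204, b=Δ3−h3·(2M3+M4)/6=152/51
t_q=9/4 → seg 0, τ=9/4; S=2+-83/102·τ+0·τ²+-19/918·τ³=-145/2176

  seg 0: a=2 b=-83/102 c=0 d=-19/918
  seg 1: a=-1 b=-70/51 c=-19/102 d=163/918
  seg 2: a=-2 b=235/102 c=24/17 d=-73/102
  seg 3: a=1 b=152/51 c=-25/34 d=25/204
S(9/4) = -145/2176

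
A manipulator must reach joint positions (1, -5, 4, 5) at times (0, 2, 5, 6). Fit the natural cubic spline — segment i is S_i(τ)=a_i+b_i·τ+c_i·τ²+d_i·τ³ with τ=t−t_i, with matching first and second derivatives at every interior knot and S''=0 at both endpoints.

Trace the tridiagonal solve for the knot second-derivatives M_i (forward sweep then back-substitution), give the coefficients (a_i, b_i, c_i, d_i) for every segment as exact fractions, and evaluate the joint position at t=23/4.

  seg 0: a=1 b=-321/71 c=0 d=27/71
  seg 1: a=-5 b=3/71 c=162/71 d=-92/213
  seg 2: a=4 b=147/71 c=-114/71 d=38/71
S(23/4) = 11077/2272

Δ: Δ0=-3, Δ1=3, Δ2=1
row 1: diag=10, rhs=36; c'=3/10, d'=18/5
row 2: denom=8−3·3/10=71/10; d'=(-12−3·18/5)/(71/10)=-228/71
back: M2=-228/71
back: M1=18/5−3/10·-228/71=324/71
M: M0=0, M1=324/71, M2=-228/71, M3=0
seg 0: a=1, c=M0/2=0, d=(M1−M0)/(6·2)=27/71, b=Δ0−h0·(2M0+M1)/6=-321/71
seg 1: a=-5, c=M1/2=162/71, d=(M2−M1)/(6·3)=-92/213, b=Δ1−h1·(2M1+M2)/6=3/71
seg 2: a=4, c=M2/2=-114/71, d=(M3−M2)/(6·1)=38/71, b=Δ2−h2·(2M2+M3)/6=147/71
t_q=23/4 → seg 2, τ=3/4; S=4+147/71·τ+-114/71·τ²+38/71·τ³=11077/2272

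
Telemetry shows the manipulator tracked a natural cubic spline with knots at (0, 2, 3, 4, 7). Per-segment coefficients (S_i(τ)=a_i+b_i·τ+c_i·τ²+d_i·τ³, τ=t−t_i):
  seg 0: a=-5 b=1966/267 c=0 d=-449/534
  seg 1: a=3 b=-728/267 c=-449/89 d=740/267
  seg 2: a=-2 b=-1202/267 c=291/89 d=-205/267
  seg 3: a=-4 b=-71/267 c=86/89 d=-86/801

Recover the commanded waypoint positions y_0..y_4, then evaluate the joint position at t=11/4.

y_0=-5 y_1=3 y_2=-2 y_3=-4 y_4=1
S(11/4) = -127/178

y_0 = S_0(0) = a_0 = -5
y_1 = S_1(0) = a_1 = 3
y_2 = S_2(0) = a_2 = -2
y_3 = S_3(0) = a_3 = -4
y_4 = S_3(3) = 1
t_q=11/4 is in segment 1 (τ=3/4); S_1(τ)=-127/178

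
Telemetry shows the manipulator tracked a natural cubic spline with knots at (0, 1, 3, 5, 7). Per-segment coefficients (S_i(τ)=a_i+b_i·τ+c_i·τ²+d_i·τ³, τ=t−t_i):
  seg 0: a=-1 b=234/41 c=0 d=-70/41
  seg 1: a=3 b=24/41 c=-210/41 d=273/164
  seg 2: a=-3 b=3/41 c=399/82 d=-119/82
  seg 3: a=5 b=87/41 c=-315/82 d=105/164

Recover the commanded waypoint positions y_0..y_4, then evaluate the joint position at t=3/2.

y_0=-1 y_1=3 y_2=-3 y_3=5 y_4=-1
S(3/2) = 2913/1312

y_0 = S_0(0) = a_0 = -1
y_1 = S_1(0) = a_1 = 3
y_2 = S_2(0) = a_2 = -3
y_3 = S_3(0) = a_3 = 5
y_4 = S_3(2) = -1
t_q=3/2 is in segment 1 (τ=1/2); S_1(τ)=2913/1312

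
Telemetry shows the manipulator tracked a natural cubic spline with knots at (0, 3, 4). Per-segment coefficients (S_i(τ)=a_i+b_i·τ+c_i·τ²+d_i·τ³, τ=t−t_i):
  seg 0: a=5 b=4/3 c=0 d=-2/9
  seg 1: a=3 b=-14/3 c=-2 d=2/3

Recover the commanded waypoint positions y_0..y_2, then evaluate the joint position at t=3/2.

y_0=5 y_1=3 y_2=-3
S(3/2) = 25/4

y_0 = S_0(0) = a_0 = 5
y_1 = S_1(0) = a_1 = 3
y_2 = S_1(1) = -3
t_q=3/2 is in segment 0 (τ=3/2); S_0(τ)=25/4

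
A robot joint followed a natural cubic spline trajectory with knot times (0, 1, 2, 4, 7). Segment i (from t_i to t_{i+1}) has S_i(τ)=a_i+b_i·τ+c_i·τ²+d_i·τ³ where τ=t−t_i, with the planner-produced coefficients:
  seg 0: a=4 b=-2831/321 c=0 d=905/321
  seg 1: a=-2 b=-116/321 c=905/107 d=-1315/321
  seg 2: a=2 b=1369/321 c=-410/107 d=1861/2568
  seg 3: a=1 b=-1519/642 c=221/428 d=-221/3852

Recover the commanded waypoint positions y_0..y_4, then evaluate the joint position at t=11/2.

y_0 = S_0(0) = a_0 = 4
y_1 = S_1(0) = a_1 = -2
y_2 = S_2(0) = a_2 = 2
y_3 = S_3(0) = a_3 = 1
y_4 = S_3(3) = -3
t_q=11/2 is in segment 3 (τ=3/2); S_3(τ)=-5413/3424

y_0=4 y_1=-2 y_2=2 y_3=1 y_4=-3
S(11/2) = -5413/3424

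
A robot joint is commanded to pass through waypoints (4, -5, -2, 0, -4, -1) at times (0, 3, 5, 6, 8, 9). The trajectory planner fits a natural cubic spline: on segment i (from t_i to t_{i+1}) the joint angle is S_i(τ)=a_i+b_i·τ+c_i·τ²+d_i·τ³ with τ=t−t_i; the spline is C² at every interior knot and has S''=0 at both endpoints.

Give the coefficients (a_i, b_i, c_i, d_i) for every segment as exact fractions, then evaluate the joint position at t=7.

  seg 0: a=4 b=-7407/1732 c=0 d=737/5196
  seg 1: a=-5 b=-387/866 c=2211/1732 d=-525/3464
  seg 2: a=-2 b=1230/433 c=159/433 d=-523/433
  seg 3: a=0 b=-21/433 c=-1410/433 d=1975/1732
  seg 4: a=-4 b=264/433 c=3105/866 d=-1035/866
S(7) = -3749/1732

Δ: Δ0=-3, Δ1=3/2, Δ2=2, Δ3=-2, Δ4=3
row 1: diag=10, rhs=27; c'=1/5, d'=27/10
row 2: denom=6−2·1/5=28/5; d'=(3−2·27/10)/(28/5)=-3/7
row 3: denom=6−1·5/28=163/28; d'=(-24−1·-3/7)/(163/28)=-660/163
row 4: denom=6−2·56/163=866/163; d'=(30−2·-660/163)/(866/163)=3105/433
back: M4=3105/433
back: M3=-660/163−56/163·3105/433=-2820/433
back: M2=-3/7−5/28·-2820/433=318/433
back: M1=27/10−1/5·318/433=2211/866
M: M0=0, M1=2211/866, M2=318/433, M3=-2820/433, M4=3105/433, M5=0
seg 0: a=4, c=M0/2=0, d=(M1−M0)/(6·3)=737/5196, b=Δ0−h0·(2M0+M1)/6=-7407/1732
seg 1: a=-5, c=M1/2=2211/1732, d=(M2−M1)/(6·2)=-525/3464, b=Δ1−h1·(2M1+M2)/6=-387/866
seg 2: a=-2, c=M2/2=159/433, d=(M3−M2)/(6·1)=-523/433, b=Δ2−h2·(2M2+M3)/6=1230/433
seg 3: a=0, c=M3/2=-1410/433, d=(M4−M3)/(6·2)=1975/1732, b=Δ3−h3·(2M3+M4)/6=-21/433
seg 4: a=-4, c=M4/2=3105/866, d=(M5−M4)/(6·1)=-1035/866, b=Δ4−h4·(2M4+M5)/6=264/433
t_q=7 → seg 3, τ=1; S=0+-21/433·τ+-1410/433·τ²+1975/1732·τ³=-3749/1732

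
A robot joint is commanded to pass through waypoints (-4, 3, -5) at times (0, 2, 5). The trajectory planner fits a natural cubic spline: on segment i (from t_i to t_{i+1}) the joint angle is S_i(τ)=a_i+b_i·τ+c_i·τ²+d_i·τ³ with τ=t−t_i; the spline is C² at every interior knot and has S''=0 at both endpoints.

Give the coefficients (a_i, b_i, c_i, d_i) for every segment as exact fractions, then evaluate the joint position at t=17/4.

Δ: Δ0=7/2, Δ1=-8/3
row 1: diag=10, rhs=-37; c'=3/10, d'=-37/10
back: M1=-37/10
M: M0=0, M1=-37/10, M2=0
seg 0: a=-4, c=M0/2=0, d=(M1−M0)/(6·2)=-37/120, b=Δ0−h0·(2M0+M1)/6=71/15
seg 1: a=3, c=M1/2=-37/20, d=(M2−M1)/(6·3)=37/180, b=Δ1−h1·(2M1+M2)/6=31/30
t_q=17/4 → seg 1, τ=9/4; S=3+31/30·τ+-37/20·τ²+37/180·τ³=-435/256

  seg 0: a=-4 b=71/15 c=0 d=-37/120
  seg 1: a=3 b=31/30 c=-37/20 d=37/180
S(17/4) = -435/256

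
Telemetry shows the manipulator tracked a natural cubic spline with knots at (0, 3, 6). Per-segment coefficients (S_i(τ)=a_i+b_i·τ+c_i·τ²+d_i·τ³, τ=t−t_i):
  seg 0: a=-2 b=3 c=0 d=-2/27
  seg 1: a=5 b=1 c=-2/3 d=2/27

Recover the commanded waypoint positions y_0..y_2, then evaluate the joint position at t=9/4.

y_0=-2 y_1=5 y_2=4
S(9/4) = 125/32

y_0 = S_0(0) = a_0 = -2
y_1 = S_1(0) = a_1 = 5
y_2 = S_1(3) = 4
t_q=9/4 is in segment 0 (τ=9/4); S_0(τ)=125/32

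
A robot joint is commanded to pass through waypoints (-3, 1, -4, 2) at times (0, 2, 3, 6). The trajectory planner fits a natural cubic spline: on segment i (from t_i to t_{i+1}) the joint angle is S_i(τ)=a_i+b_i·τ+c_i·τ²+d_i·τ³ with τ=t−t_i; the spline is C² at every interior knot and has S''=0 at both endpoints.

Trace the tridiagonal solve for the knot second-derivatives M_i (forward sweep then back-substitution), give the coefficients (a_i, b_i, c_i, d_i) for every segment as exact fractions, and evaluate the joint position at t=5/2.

  seg 0: a=-3 b=220/47 c=0 d=-63/94
  seg 1: a=1 b=-158/47 c=-189/47 d=112/47
  seg 2: a=-4 b=-200/47 c=147/47 d=-49/141
S(5/2) = -261/188

Δ: Δ0=2, Δ1=-5, Δ2=2
row 1: diag=6, rhs=-42; c'=1/6, d'=-7
row 2: denom=8−1·1/6=47/6; d'=(42−1·-7)/(47/6)=294/47
back: M2=294/47
back: M1=-7−1/6·294/47=-378/47
M: M0=0, M1=-378/47, M2=294/47, M3=0
seg 0: a=-3, c=M0/2=0, d=(M1−M0)/(6·2)=-63/94, b=Δ0−h0·(2M0+M1)/6=220/47
seg 1: a=1, c=M1/2=-189/47, d=(M2−M1)/(6·1)=112/47, b=Δ1−h1·(2M1+M2)/6=-158/47
seg 2: a=-4, c=M2/2=147/47, d=(M3−M2)/(6·3)=-49/141, b=Δ2−h2·(2M2+M3)/6=-200/47
t_q=5/2 → seg 1, τ=1/2; S=1+-158/47·τ+-189/47·τ²+112/47·τ³=-261/188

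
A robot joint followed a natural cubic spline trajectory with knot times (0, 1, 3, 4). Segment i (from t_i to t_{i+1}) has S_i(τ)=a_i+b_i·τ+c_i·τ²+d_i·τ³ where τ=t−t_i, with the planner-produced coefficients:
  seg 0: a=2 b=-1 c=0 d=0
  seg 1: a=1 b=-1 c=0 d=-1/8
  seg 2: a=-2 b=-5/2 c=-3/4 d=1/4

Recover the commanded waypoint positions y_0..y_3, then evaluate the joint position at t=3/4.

y_0=2 y_1=1 y_2=-2 y_3=-5
S(3/4) = 5/4

y_0 = S_0(0) = a_0 = 2
y_1 = S_1(0) = a_1 = 1
y_2 = S_2(0) = a_2 = -2
y_3 = S_2(1) = -5
t_q=3/4 is in segment 0 (τ=3/4); S_0(τ)=5/4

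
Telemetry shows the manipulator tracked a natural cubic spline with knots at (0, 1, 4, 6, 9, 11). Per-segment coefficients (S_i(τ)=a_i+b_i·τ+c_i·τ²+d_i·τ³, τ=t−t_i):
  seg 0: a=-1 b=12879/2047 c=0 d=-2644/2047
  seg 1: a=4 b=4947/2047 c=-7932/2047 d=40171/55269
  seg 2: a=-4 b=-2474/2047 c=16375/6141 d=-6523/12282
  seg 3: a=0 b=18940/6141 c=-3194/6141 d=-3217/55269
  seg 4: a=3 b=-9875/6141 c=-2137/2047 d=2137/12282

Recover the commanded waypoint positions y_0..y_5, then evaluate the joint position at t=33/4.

y_0=-1 y_1=4 y_2=-4 y_3=0 y_4=3 y_5=-3
S(33/4) = 477309/131008

y_0 = S_0(0) = a_0 = -1
y_1 = S_1(0) = a_1 = 4
y_2 = S_2(0) = a_2 = -4
y_3 = S_3(0) = a_3 = 0
y_4 = S_4(0) = a_4 = 3
y_5 = S_4(2) = -3
t_q=33/4 is in segment 3 (τ=9/4); S_3(τ)=477309/131008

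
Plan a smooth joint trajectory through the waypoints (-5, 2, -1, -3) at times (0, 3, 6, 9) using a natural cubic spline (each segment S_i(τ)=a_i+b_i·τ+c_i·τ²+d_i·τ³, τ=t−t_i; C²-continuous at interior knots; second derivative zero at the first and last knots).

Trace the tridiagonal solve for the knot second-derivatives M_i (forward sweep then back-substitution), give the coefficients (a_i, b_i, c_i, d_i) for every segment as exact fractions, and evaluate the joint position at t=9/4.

Δ: Δ0=7/3, Δ1=-1, Δ2=-2/3
row 1: diag=12, rhs=-20; c'=1/4, d'=-5/3
row 2: denom=12−3·1/4=45/4; d'=(2−3·-5/3)/(45/4)=28/45
back: M2=28/45
back: M1=-5/3−1/4·28/45=-82/45
M: M0=0, M1=-82/45, M2=28/45, M3=0
seg 0: a=-5, c=M0/2=0, d=(M1−M0)/(6·3)=-41/405, b=Δ0−h0·(2M0+M1)/6=146/45
seg 1: a=2, c=M1/2=-41/45, d=(M2−M1)/(6·3)=11/81, b=Δ1−h1·(2M1+M2)/6=23/45
seg 2: a=-1, c=M2/2=14/45, d=(M3−M2)/(6·3)=-14/405, b=Δ2−h2·(2M2+M3)/6=-58/45
t_q=9/4 → seg 0, τ=9/4; S=-5+146/45·τ+0·τ²+-41/405·τ³=367/320

  seg 0: a=-5 b=146/45 c=0 d=-41/405
  seg 1: a=2 b=23/45 c=-41/45 d=11/81
  seg 2: a=-1 b=-58/45 c=14/45 d=-14/405
S(9/4) = 367/320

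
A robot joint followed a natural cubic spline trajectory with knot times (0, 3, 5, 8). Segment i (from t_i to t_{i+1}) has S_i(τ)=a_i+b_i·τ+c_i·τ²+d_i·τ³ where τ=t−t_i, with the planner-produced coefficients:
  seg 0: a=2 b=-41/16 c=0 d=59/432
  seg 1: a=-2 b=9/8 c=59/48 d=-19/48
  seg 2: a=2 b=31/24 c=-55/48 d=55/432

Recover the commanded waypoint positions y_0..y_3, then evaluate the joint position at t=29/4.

y_0 = S_0(0) = a_0 = 2
y_1 = S_1(0) = a_1 = -2
y_2 = S_2(0) = a_2 = 2
y_3 = S_2(3) = -1
t_q=29/4 is in segment 2 (τ=9/4); S_2(τ)=569/1024

y_0=2 y_1=-2 y_2=2 y_3=-1
S(29/4) = 569/1024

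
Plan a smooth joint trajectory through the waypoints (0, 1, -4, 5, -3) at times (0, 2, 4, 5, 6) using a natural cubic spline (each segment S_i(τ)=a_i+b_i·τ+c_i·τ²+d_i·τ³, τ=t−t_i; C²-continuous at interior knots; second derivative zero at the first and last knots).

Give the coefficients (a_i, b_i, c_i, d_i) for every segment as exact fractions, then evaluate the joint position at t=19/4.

Δ: Δ0=1/2, Δ1=-5/2, Δ2=9, Δ3=-8
row 1: diag=8, rhs=-18; c'=1/4, d'=-9/4
row 2: denom=6−2·1/4=11/2; d'=(69−2·-9/4)/(11/2)=147/11
row 3: denom=4−1·2/11=42/11; d'=(-102−1·147/11)/(42/11)=-423/14
back: M3=-423/14
back: M2=147/11−2/11·-423/14=132/7
back: M1=-9/4−1/4·132/7=-195/28
M: M0=0, M1=-195/28, M2=132/7, M3=-423/14, M4=0
seg 0: a=0, c=M0/2=0, d=(M1−M0)/(6·2)=-65/112, b=Δ0−h0·(2M0+M1)/6=79/28
seg 1: a=1, c=M1/2=-195/56, d=(M2−M1)/(6·2)=241/112, b=Δ1−h1·(2M1+M2)/6=-29/7
seg 2: a=-4, c=M2/2=66/7, d=(M3−M2)/(6·1)=-229/28, b=Δ2−h2·(2M2+M3)/6=31/4
seg 3: a=5, c=M3/2=-423/28, d=(M4−M3)/(6·1)=141/28, b=Δ3−h3·(2M3+M4)/6=29/14
t_q=19/4 → seg 2, τ=3/4; S=-4+31/4·τ+66/7·τ²+-229/28·τ³=6569/1792

  seg 0: a=0 b=79/28 c=0 d=-65/112
  seg 1: a=1 b=-29/7 c=-195/56 d=241/112
  seg 2: a=-4 b=31/4 c=66/7 d=-229/28
  seg 3: a=5 b=29/14 c=-423/28 d=141/28
S(19/4) = 6569/1792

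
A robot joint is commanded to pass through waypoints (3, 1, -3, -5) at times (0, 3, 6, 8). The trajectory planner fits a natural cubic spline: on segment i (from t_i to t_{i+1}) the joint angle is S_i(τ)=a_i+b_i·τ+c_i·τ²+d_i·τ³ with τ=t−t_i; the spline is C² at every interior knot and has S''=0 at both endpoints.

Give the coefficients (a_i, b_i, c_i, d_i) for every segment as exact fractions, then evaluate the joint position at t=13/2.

  seg 0: a=3 b=-17/37 c=0 d=-23/999
  seg 1: a=1 b=-40/37 c=-23/111 d=41/999
  seg 2: a=-3 b=-45/37 c=6/37 d=-1/37
S(13/2) = -1057/296

Δ: Δ0=-2/3, Δ1=-4/3, Δ2=-1
row 1: diag=12, rhs=-4; c'=1/4, d'=-1/3
row 2: denom=10−3·1/4=37/4; d'=(2−3·-1/3)/(37/4)=12/37
back: M2=12/37
back: M1=-1/3−1/4·12/37=-46/111
M: M0=0, M1=-46/111, M2=12/37, M3=0
seg 0: a=3, c=M0/2=0, d=(M1−M0)/(6·3)=-23/999, b=Δ0−h0·(2M0+M1)/6=-17/37
seg 1: a=1, c=M1/2=-23/111, d=(M2−M1)/(6·3)=41/999, b=Δ1−h1·(2M1+M2)/6=-40/37
seg 2: a=-3, c=M2/2=6/37, d=(M3−M2)/(6·2)=-1/37, b=Δ2−h2·(2M2+M3)/6=-45/37
t_q=13/2 → seg 2, τ=1/2; S=-3+-45/37·τ+6/37·τ²+-1/37·τ³=-1057/296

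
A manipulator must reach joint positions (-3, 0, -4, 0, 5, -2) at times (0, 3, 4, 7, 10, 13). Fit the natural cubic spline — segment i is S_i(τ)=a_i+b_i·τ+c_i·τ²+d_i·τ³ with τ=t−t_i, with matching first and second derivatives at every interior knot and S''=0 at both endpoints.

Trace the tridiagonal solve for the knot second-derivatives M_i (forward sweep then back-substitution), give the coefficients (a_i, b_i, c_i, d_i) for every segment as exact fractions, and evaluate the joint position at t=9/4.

  seg 0: a=-3 b=2693/849 c=0 d=-1844/7641
  seg 1: a=0 b=-2839/849 c=-1844/849 d=429/283
  seg 2: a=-4 b=-2666/849 c=2017/849 d=-751/2547
  seg 3: a=0 b=2677/849 c=-236/849 d=-554/7641
  seg 4: a=5 b=-401/849 c=-790/849 d=790/7641
S(9/4) = 6285/4528

Δ: Δ0=1, Δ1=-4, Δ2=4/3, Δ3=5/3, Δ4=-7/3
row 1: diag=8, rhs=-30; c'=1/8, d'=-15/4
row 2: denom=8−1·1/8=63/8; d'=(32−1·-15/4)/(63/8)=286/63
row 3: denom=12−3·8/21=76/7; d'=(2−3·286/63)/(76/7)=-61/57
row 4: denom=12−3·21/76=849/76; d'=(-24−3·-61/57)/(849/76)=-1580/849
back: M4=-1580/849
back: M3=-61/57−21/76·-1580/849=-472/849
back: M2=286/63−8/21·-472/849=4034/849
back: M1=-15/4−1/8·4034/849=-3688/849
M: M0=0, M1=-3688/849, M2=4034/849, M3=-472/849, M4=-1580/849, M5=0
seg 0: a=-3, c=M0/2=0, d=(M1−M0)/(6·3)=-1844/7641, b=Δ0−h0·(2M0+M1)/6=2693/849
seg 1: a=0, c=M1/2=-1844/849, d=(M2−M1)/(6·1)=429/283, b=Δ1−h1·(2M1+M2)/6=-2839/849
seg 2: a=-4, c=M2/2=2017/849, d=(M3−M2)/(6·3)=-751/2547, b=Δ2−h2·(2M2+M3)/6=-2666/849
seg 3: a=0, c=M3/2=-236/849, d=(M4−M3)/(6·3)=-554/7641, b=Δ3−h3·(2M3+M4)/6=2677/849
seg 4: a=5, c=M4/2=-790/849, d=(M5−M4)/(6·3)=790/7641, b=Δ4−h4·(2M4+M5)/6=-401/849
t_q=9/4 → seg 0, τ=9/4; S=-3+2693/849·τ+0·τ²+-1844/7641·τ³=6285/4528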